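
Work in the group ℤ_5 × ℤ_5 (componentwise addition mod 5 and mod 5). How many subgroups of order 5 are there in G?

|G| = 25 and 5 | 25, so subgroups of order 5 are possible by Lagrange.
The subgroups of order 5 are: {(0,0), (0,1), (0,2), (0,3), (0,4)}; {(0,0), (1,0), (2,0), (3,0), (4,0)}; {(0,0), (1,1), (2,2), (3,3), (4,4)}; {(0,0), (1,2), (2,4), (3,1), (4,3)}; … (6 in all).
So G has 6 subgroups of order 5.

6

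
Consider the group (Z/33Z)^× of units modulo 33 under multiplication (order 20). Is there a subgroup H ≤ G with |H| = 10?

Yes

10 | 20. A subgroup of order 10 is {1, 4, 7, 10, 13, 16, 19, 25, 28, 31}.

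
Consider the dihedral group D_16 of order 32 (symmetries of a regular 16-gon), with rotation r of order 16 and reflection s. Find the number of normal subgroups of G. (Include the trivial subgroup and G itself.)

8

G has 36 subgroups. Checking conjugation-invariance by order — order 1: 1/1 normal; order 2: 1/17 normal; order 4: 1/9 normal; order 8: 1/5 normal; order 16: 3/3 normal; order 32: 1/1 normal.
Total normal subgroups: 8.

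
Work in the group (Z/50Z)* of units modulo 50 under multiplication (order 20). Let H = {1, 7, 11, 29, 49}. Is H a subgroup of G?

No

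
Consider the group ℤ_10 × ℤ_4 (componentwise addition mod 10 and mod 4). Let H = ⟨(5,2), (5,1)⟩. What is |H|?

8

|⟨(5,2)⟩| = 2 and |⟨(5,1)⟩| = 4, so |H| is a multiple of lcm(2, 4) = 4 and divides |G| = 40.
Closing under the operation: H = {(0,0), (0,1), (0,2), (0,3), (5,0), (5,1), (5,2), (5,3)}, so |H| = 8.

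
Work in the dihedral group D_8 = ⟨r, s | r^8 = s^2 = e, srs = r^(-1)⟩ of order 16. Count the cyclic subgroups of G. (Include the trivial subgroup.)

12

Group the elements of G by the cyclic subgroup they generate; each cyclic subgroup of order d accounts for φ(d) elements.
Cyclic subgroups by order — order 1: 1; order 2: 9; order 4: 1; order 8: 1.
Total: 12.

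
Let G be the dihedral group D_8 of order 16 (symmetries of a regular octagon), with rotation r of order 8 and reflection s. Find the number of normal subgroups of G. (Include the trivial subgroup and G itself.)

7

G has 19 subgroups. Checking conjugation-invariance by order — order 1: 1/1 normal; order 2: 1/9 normal; order 4: 1/5 normal; order 8: 3/3 normal; order 16: 1/1 normal.
Total normal subgroups: 7.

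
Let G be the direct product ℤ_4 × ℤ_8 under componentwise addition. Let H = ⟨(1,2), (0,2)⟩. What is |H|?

|⟨(1,2)⟩| = 4 and |⟨(0,2)⟩| = 4, so |H| is a multiple of lcm(4, 4) = 4 and divides |G| = 32.
Closing under the operation: H = {(0,0), (0,2), (0,4), (0,6), (1,0), (1,2), (1,4), (1,6), (2,0), (2,2), (2,4), (2,6), (3,0), (3,2), (3,4), (3,6)}, so |H| = 16.

16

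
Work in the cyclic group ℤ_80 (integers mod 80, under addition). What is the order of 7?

80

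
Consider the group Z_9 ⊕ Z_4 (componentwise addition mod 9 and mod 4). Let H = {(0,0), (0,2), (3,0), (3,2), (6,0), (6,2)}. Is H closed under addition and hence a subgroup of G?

Yes

|H| = 6 divides |G| = 36, consistent with Lagrange.
H contains the identity, every element's inverse is in H, and H is closed under +: it is a subgroup.
In fact H = ⟨(6,2)⟩.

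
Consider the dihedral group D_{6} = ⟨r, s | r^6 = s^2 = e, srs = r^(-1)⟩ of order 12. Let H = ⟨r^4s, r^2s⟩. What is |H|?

6

|⟨r^4s⟩| = 2 and |⟨r^2s⟩| = 2, so |H| is a multiple of lcm(2, 2) = 2 and divides |G| = 12.
Closing under the operation: H = {e, r^2, r^4, s, r^2s, r^4s}, so |H| = 6.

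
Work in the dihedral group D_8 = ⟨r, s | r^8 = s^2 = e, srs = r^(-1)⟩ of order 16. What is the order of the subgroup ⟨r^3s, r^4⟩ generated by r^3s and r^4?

|⟨r^3s⟩| = 2 and |⟨r^4⟩| = 2, so |H| is a multiple of lcm(2, 2) = 2 and divides |G| = 16.
Closing under the operation: H = {e, r^4, r^3s, r^7s}, so |H| = 4.

4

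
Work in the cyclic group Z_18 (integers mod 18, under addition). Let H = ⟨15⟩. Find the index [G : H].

|⟨15⟩| = 6 and |G| = 18.
By Lagrange, [G : H] = |G|/|H| = 18/6 = 3.

3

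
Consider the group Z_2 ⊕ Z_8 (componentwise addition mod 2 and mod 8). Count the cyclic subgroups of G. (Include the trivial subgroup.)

Group the elements of G by the cyclic subgroup they generate; each cyclic subgroup of order d accounts for φ(d) elements.
Cyclic subgroups by order — order 1: 1; order 2: 3; order 4: 2; order 8: 2.
Total: 8.

8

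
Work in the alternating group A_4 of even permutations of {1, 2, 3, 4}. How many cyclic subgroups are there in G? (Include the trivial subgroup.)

Each element a generates a cyclic subgroup ⟨a⟩; distinct elements may generate the same one (a cyclic group of order d has φ(d) generators).
Cyclic subgroups by order — order 1: 1; order 2: 3; order 3: 4.
Total: 8.

8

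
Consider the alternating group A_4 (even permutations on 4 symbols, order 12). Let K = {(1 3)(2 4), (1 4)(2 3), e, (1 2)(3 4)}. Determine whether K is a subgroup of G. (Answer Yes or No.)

|K| = 4 divides |G| = 12, consistent with Lagrange.
K contains the identity, every element's inverse is in K, and K is closed under ∘: it is a subgroup.

Yes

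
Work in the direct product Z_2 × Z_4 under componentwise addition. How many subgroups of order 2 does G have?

3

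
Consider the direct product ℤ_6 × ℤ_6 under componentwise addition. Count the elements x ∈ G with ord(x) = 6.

24

An element (a,b) has order lcm(ord(a), ord(b)); count pairs with lcm equal to 6.
Enumerating gives 24 such elements.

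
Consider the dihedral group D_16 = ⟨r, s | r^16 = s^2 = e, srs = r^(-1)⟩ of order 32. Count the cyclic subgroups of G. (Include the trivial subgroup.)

Each element a generates a cyclic subgroup ⟨a⟩; distinct elements may generate the same one (a cyclic group of order d has φ(d) generators).
Cyclic subgroups by order — order 1: 1; order 2: 17; order 4: 1; order 8: 1; order 16: 1.
Total: 21.

21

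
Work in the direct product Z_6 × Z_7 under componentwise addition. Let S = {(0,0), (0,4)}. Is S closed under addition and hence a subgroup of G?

(0,4) ∈ S but its inverse (0,3) ∉ S, so S is not a subgroup.

No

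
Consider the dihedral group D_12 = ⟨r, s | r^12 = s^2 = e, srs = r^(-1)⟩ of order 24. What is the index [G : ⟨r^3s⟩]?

|⟨r^3s⟩| = 2 and |G| = 24.
By Lagrange, [G : H] = |G|/|H| = 24/2 = 12.

12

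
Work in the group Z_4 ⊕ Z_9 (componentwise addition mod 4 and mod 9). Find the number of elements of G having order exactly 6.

2

An element (a,b) has order lcm(ord(a), ord(b)); count pairs with lcm equal to 6.
Enumerating gives 2 such elements.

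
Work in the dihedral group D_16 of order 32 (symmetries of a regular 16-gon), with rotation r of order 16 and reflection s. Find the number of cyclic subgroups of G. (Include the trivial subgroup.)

21

Group the elements of G by the cyclic subgroup they generate; each cyclic subgroup of order d accounts for φ(d) elements.
Cyclic subgroups by order — order 1: 1; order 2: 17; order 4: 1; order 8: 1; order 16: 1.
Total: 21.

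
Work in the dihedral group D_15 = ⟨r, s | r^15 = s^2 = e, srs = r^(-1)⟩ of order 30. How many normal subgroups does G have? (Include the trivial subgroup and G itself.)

5

G has 28 subgroups. Checking conjugation-invariance by order — order 1: 1/1 normal; order 2: 0/15 normal; order 3: 1/1 normal; order 5: 1/1 normal; order 6: 0/5 normal; order 10: 0/3 normal; order 15: 1/1 normal; order 30: 1/1 normal.
Total normal subgroups: 5.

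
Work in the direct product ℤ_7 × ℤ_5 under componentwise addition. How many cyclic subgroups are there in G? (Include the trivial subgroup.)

4

A cyclic subgroup of order d is generated by each of its φ(d) elements of order d, so the cyclic subgroups of order d number (#elements of order d)/φ(d).
Cyclic subgroups by order — order 1: 1; order 5: 1; order 7: 1; order 35: 1.
Total: 4.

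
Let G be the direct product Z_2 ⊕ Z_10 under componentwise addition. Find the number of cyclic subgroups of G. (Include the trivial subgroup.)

8

Each element a generates a cyclic subgroup ⟨a⟩; distinct elements may generate the same one (a cyclic group of order d has φ(d) generators).
Cyclic subgroups by order — order 1: 1; order 2: 3; order 5: 1; order 10: 3.
Total: 8.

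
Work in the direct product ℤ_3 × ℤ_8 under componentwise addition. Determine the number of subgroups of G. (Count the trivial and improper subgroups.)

|G| = 24, so by Lagrange every subgroup order divides 24. Divisors: 1, 2, 3, 4, 6, 8, 12, 24.
Subgroups by order — order 1: 1; order 2: 1; order 3: 1; order 4: 1; order 6: 1; order 8: 1; order 12: 1; order 24: 1.
Total: 1 + 1 + 1 + 1 + 1 + 1 + 1 + 1 = 8.

8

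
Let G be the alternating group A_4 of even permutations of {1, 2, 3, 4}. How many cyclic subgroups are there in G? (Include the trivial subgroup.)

Each element a generates a cyclic subgroup ⟨a⟩; distinct elements may generate the same one (a cyclic group of order d has φ(d) generators).
Cyclic subgroups by order — order 1: 1; order 2: 3; order 3: 4.
Total: 8.

8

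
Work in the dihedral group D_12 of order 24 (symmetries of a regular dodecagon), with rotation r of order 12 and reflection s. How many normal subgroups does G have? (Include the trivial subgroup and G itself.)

G has 34 subgroups. Checking conjugation-invariance by order — order 1: 1/1 normal; order 2: 1/13 normal; order 3: 1/1 normal; order 4: 1/7 normal; order 6: 1/5 normal; order 8: 0/3 normal; order 12: 3/3 normal; order 24: 1/1 normal.
Total normal subgroups: 9.

9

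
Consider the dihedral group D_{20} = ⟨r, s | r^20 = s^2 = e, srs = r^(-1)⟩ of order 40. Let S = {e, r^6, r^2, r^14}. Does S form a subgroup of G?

r^2 ∈ S but its inverse r^18 ∉ S, so S is not a subgroup.

No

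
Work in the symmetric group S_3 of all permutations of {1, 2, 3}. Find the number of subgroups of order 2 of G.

3

|G| = 6 and 2 | 6, so subgroups of order 2 are possible by Lagrange.
The subgroups of order 2 are: {e, (1 2)}; {e, (1 3)}; {e, (2 3)}.
So G has 3 subgroups of order 2.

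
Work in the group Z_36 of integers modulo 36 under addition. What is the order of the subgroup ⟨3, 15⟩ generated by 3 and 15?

|⟨3⟩| = 12 and |⟨15⟩| = 12, so |H| is a multiple of lcm(12, 12) = 12 and divides |G| = 36.
Closing under the operation: H = {0, 3, 6, 9, 12, 15, 18, 21, 24, 27, 30, 33}, so |H| = 12.

12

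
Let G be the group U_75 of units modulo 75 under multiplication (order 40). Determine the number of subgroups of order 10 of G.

3

|G| = 40 and 10 | 40, so subgroups of order 10 are possible by Lagrange.
The subgroups of order 10 are: {1, 11, 16, 26, 31, 41, 46, 56, 61, 71}; {1, 14, 16, 29, 31, 44, 46, 59, 61, 74}; {1, 4, 16, 19, 31, 34, 46, 49, 61, 64}.
So G has 3 subgroups of order 10.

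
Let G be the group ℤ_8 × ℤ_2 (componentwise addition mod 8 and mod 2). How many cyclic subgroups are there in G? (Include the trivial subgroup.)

8

Each element a generates a cyclic subgroup ⟨a⟩; distinct elements may generate the same one (a cyclic group of order d has φ(d) generators).
Cyclic subgroups by order — order 1: 1; order 2: 3; order 4: 2; order 8: 2.
Total: 8.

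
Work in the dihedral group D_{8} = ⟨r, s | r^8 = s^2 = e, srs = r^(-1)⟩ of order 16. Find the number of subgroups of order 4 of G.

5

|G| = 16 and 4 | 16, so subgroups of order 4 are possible by Lagrange.
The subgroups of order 4 are: {e, r^2, r^4, r^6}; {e, r^4, r^2s, r^6s}; {e, r^4, r^3s, r^7s}; {e, r^4, s, r^4s}; … (5 in all).
So G has 5 subgroups of order 4.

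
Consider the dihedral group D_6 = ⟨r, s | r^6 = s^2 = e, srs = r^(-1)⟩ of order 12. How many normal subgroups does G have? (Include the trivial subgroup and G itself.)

G has 16 subgroups. Checking conjugation-invariance by order — order 1: 1/1 normal; order 2: 1/7 normal; order 3: 1/1 normal; order 4: 0/3 normal; order 6: 3/3 normal; order 12: 1/1 normal.
Total normal subgroups: 7.

7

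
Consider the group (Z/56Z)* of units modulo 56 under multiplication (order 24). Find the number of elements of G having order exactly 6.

14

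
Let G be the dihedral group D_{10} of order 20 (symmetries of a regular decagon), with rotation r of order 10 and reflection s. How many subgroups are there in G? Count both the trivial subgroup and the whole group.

|G| = 20, so by Lagrange every subgroup order divides 20. Divisors: 1, 2, 4, 5, 10, 20.
Subgroups by order — order 1: 1; order 2: 11; order 4: 5; order 5: 1; order 10: 3; order 20: 1.
Total: 1 + 11 + 5 + 1 + 3 + 1 = 22.

22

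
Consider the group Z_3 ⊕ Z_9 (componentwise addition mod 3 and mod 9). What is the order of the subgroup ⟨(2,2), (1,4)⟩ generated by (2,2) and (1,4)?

|⟨(2,2)⟩| = 9 and |⟨(1,4)⟩| = 9, so |H| is a multiple of lcm(9, 9) = 9 and divides |G| = 27.
Closing under the operation: H = {(0,0), (0,3), (0,6), (1,1), (1,4), (1,7), (2,2), (2,5), (2,8)}, so |H| = 9.

9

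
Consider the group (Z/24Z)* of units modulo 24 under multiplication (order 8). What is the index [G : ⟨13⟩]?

4

|⟨13⟩| = 2 and |G| = 8.
By Lagrange, [G : H] = |G|/|H| = 8/2 = 4.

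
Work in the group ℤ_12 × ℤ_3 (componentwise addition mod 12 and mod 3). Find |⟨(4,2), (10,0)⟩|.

|⟨(4,2)⟩| = 3 and |⟨(10,0)⟩| = 6, so |H| is a multiple of lcm(3, 6) = 6 and divides |G| = 36.
Closing under the operation: H = {(0,0), (0,1), (0,2), (2,0), (2,1), (2,2), (4,0), (4,1), (4,2), (6,0), (6,1), (6,2), (8,0), (8,1), (8,2), (10,0), (10,1), (10,2)}, so |H| = 18.

18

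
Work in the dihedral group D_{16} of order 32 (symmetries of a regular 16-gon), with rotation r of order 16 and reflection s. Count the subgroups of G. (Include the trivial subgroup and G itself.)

|G| = 32, so by Lagrange every subgroup order divides 32. Divisors: 1, 2, 4, 8, 16, 32.
Subgroups by order — order 1: 1; order 2: 17; order 4: 9; order 8: 5; order 16: 3; order 32: 1.
Total: 1 + 17 + 9 + 5 + 3 + 1 = 36.

36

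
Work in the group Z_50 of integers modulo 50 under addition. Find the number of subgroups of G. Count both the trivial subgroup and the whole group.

6

Subgroups of the cyclic group Z_50 correspond bijectively to divisors of 50.
Divisors of 50: 1, 2, 5, 10, 25, 50.
So Z_50 has 6 subgroups.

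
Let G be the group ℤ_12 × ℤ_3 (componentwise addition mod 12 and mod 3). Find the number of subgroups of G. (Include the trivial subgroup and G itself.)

18

|G| = 36, so by Lagrange every subgroup order divides 36. Divisors: 1, 2, 3, 4, 6, 9, 12, 18, 36.
Subgroups by order — order 1: 1; order 2: 1; order 3: 4; order 4: 1; order 6: 4; order 9: 1; order 12: 4; order 18: 1; order 36: 1.
Total: 1 + 1 + 4 + 1 + 4 + 1 + 4 + 1 + 1 = 18.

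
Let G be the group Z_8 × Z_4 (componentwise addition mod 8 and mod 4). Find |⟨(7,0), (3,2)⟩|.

|⟨(7,0)⟩| = 8 and |⟨(3,2)⟩| = 8, so |H| is a multiple of lcm(8, 8) = 8 and divides |G| = 32.
Closing under the operation: H = {(0,0), (0,2), (1,0), (1,2), (2,0), (2,2), (3,0), (3,2), (4,0), (4,2), (5,0), (5,2), (6,0), (6,2), (7,0), (7,2)}, so |H| = 16.

16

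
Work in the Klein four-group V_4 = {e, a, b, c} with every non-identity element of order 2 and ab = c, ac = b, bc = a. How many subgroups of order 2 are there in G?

|G| = 4 and 2 | 4, so subgroups of order 2 are possible by Lagrange.
The subgroups of order 2 are: {e, a}; {e, b}; {e, c}.
So G has 3 subgroups of order 2.

3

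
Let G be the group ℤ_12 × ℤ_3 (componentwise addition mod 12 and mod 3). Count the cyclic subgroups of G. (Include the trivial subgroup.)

15

Group the elements of G by the cyclic subgroup they generate; each cyclic subgroup of order d accounts for φ(d) elements.
Cyclic subgroups by order — order 1: 1; order 2: 1; order 3: 4; order 4: 1; order 6: 4; order 12: 4.
Total: 15.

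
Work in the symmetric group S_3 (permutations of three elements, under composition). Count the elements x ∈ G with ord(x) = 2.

3

The elements of order 2 are: (2 3), (1 2), (1 3).
That's 3.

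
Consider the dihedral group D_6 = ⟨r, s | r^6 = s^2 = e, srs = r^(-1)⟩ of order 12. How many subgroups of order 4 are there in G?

3

|G| = 12 and 4 | 12, so subgroups of order 4 are possible by Lagrange.
The subgroups of order 4 are: {e, r^3, r^2s, r^5s}; {e, r^3, s, r^3s}; {e, r^3, rs, r^4s}.
So G has 3 subgroups of order 4.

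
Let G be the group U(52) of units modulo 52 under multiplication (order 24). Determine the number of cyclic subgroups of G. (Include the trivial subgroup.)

12

Group the elements of G by the cyclic subgroup they generate; each cyclic subgroup of order d accounts for φ(d) elements.
Cyclic subgroups by order — order 1: 1; order 2: 3; order 3: 1; order 4: 2; order 6: 3; order 12: 2.
Total: 12.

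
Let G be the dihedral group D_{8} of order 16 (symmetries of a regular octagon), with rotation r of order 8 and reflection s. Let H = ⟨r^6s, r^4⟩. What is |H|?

4

|⟨r^6s⟩| = 2 and |⟨r^4⟩| = 2, so |H| is a multiple of lcm(2, 2) = 2 and divides |G| = 16.
Closing under the operation: H = {e, r^4, r^2s, r^6s}, so |H| = 4.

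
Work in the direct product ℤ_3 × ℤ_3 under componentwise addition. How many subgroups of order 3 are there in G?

4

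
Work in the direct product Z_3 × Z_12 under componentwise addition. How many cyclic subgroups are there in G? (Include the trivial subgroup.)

15

Each element a generates a cyclic subgroup ⟨a⟩; distinct elements may generate the same one (a cyclic group of order d has φ(d) generators).
Cyclic subgroups by order — order 1: 1; order 2: 1; order 3: 4; order 4: 1; order 6: 4; order 12: 4.
Total: 15.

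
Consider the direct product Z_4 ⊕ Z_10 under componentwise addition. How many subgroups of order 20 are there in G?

3

|G| = 40 and 20 | 40, so subgroups of order 20 are possible by Lagrange.
The subgroups of order 20 are: {(0,0), (0,1), (0,2), (0,3), (0,4), (0,5), (0,6), (0,7), (0,8), (0,9), (2,0), (2,1), (2,2), (2,3), (2,4), (2,5), (2,6), (2,7), (2,8), (2,9)}; {(0,0), (0,2), (0,4), (0,6), (0,8), (1,0), (1,2), (1,4), (1,6), (1,8), (2,0), (2,2), (2,4), (2,6), (2,8), (3,0), (3,2), (3,4), (3,6), (3,8)}; {(0,0), (0,2), (0,4), (0,6), (0,8), (1,1), (1,3), (1,5), (1,7), (1,9), (2,0), (2,2), (2,4), (2,6), (2,8), (3,1), (3,3), (3,5), (3,7), (3,9)}.
So G has 3 subgroups of order 20.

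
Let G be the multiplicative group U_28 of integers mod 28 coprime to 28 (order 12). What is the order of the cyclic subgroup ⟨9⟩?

3

Compute successive powers of 9 mod 28: 9, 25, 1; 9^3 ≡ 1 (mod 28).
So |⟨9⟩| = 3.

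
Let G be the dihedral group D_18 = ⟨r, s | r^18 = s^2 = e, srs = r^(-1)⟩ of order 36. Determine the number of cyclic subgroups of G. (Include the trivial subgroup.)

24

Group the elements of G by the cyclic subgroup they generate; each cyclic subgroup of order d accounts for φ(d) elements.
Cyclic subgroups by order — order 1: 1; order 2: 19; order 3: 1; order 6: 1; order 9: 1; order 18: 1.
Total: 24.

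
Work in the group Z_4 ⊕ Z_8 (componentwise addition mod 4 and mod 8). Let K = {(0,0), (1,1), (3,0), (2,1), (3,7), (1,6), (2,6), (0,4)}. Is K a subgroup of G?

(2,1) ∈ K but its inverse (2,7) ∉ K, so K is not a subgroup.

No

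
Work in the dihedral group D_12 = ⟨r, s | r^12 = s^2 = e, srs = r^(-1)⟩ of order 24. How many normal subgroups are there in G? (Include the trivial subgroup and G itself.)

G has 34 subgroups. Checking conjugation-invariance by order — order 1: 1/1 normal; order 2: 1/13 normal; order 3: 1/1 normal; order 4: 1/7 normal; order 6: 1/5 normal; order 8: 0/3 normal; order 12: 3/3 normal; order 24: 1/1 normal.
Total normal subgroups: 9.

9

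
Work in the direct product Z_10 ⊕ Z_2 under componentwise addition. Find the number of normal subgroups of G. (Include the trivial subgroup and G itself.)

G is abelian, so every subgroup is normal.
G has 10 subgroups in total, hence 10 normal subgroups.

10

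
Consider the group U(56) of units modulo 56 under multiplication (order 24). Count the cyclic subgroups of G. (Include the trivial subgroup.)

A cyclic subgroup of order d is generated by each of its φ(d) elements of order d, so the cyclic subgroups of order d number (#elements of order d)/φ(d).
Cyclic subgroups by order — order 1: 1; order 2: 7; order 3: 1; order 6: 7.
Total: 16.

16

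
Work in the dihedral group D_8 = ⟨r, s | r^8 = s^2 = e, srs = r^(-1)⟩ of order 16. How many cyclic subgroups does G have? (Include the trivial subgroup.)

Each element a generates a cyclic subgroup ⟨a⟩; distinct elements may generate the same one (a cyclic group of order d has φ(d) generators).
Cyclic subgroups by order — order 1: 1; order 2: 9; order 4: 1; order 8: 1.
Total: 12.

12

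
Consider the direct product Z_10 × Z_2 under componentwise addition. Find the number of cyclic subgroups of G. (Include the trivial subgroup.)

8

A cyclic subgroup of order d is generated by each of its φ(d) elements of order d, so the cyclic subgroups of order d number (#elements of order d)/φ(d).
Cyclic subgroups by order — order 1: 1; order 2: 3; order 5: 1; order 10: 3.
Total: 8.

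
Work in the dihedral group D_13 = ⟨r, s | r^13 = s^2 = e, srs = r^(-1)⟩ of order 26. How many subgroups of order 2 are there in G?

13

|G| = 26 and 2 | 26, so subgroups of order 2 are possible by Lagrange.
The subgroups of order 2 are: {e, r^10s}; {e, r^11s}; {e, r^12s}; {e, r^2s}; … (13 in all).
So G has 13 subgroups of order 2.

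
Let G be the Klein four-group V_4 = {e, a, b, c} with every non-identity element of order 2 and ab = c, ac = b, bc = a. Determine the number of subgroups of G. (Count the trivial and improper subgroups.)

5

|G| = 4, so by Lagrange every subgroup order divides 4. Divisors: 1, 2, 4.
Subgroups by order — order 1: 1; order 2: 3; order 4: 1.
Total: 1 + 3 + 1 = 5.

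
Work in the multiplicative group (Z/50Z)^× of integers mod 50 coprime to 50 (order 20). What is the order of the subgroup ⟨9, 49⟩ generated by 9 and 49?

|⟨9⟩| = 10 and |⟨49⟩| = 2, so |H| is a multiple of lcm(10, 2) = 10 and divides |G| = 20.
Closing under the operation: H = {1, 9, 11, 19, 21, 29, 31, 39, 41, 49}, so |H| = 10.

10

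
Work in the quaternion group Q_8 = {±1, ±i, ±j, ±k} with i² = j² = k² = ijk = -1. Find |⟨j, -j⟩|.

|⟨j⟩| = 4 and |⟨-j⟩| = 4, so |H| is a multiple of lcm(4, 4) = 4 and divides |G| = 8.
Closing under the operation: H = {1, -1, j, -j}, so |H| = 4.

4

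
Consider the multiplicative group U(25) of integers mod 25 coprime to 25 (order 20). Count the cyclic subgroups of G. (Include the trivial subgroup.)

6

Each element a generates a cyclic subgroup ⟨a⟩; distinct elements may generate the same one (a cyclic group of order d has φ(d) generators).
Cyclic subgroups by order — order 1: 1; order 2: 1; order 4: 1; order 5: 1; order 10: 1; order 20: 1.
Total: 6.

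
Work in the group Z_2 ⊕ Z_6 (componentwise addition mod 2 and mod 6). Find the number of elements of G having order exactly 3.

An element (a,b) has order lcm(ord(a), ord(b)); count pairs with lcm equal to 3.
Enumerating gives 2 such elements.

2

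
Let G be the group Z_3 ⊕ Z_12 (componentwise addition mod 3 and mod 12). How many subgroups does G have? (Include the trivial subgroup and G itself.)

|G| = 36, so by Lagrange every subgroup order divides 36. Divisors: 1, 2, 3, 4, 6, 9, 12, 18, 36.
Subgroups by order — order 1: 1; order 2: 1; order 3: 4; order 4: 1; order 6: 4; order 9: 1; order 12: 4; order 18: 1; order 36: 1.
Total: 1 + 1 + 4 + 1 + 4 + 1 + 4 + 1 + 1 = 18.

18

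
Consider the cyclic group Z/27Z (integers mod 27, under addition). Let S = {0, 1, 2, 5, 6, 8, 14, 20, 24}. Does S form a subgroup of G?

No

1 ∈ S but its inverse 26 ∉ S, so S is not a subgroup.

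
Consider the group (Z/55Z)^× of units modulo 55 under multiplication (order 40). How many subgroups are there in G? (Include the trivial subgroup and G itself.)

16

|G| = 40, so by Lagrange every subgroup order divides 40. Divisors: 1, 2, 4, 5, 8, 10, 20, 40.
Subgroups by order — order 1: 1; order 2: 3; order 4: 3; order 5: 1; order 8: 1; order 10: 3; order 20: 3; order 40: 1.
Total: 1 + 3 + 3 + 1 + 1 + 3 + 3 + 1 = 16.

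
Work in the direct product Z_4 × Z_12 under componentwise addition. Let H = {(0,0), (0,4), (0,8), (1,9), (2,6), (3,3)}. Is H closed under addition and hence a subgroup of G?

Closure fails: (3,3) + (0,4) = (3,7) ∉ H. So H is not a subgroup.

No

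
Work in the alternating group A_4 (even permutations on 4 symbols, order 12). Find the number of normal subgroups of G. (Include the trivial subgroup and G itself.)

G has 10 subgroups. Checking conjugation-invariance by order — order 1: 1/1 normal; order 2: 0/3 normal; order 3: 0/4 normal; order 4: 1/1 normal; order 12: 1/1 normal.
Total normal subgroups: 3.

3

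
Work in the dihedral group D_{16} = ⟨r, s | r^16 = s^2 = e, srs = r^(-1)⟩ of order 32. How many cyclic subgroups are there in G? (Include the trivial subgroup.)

A cyclic subgroup of order d is generated by each of its φ(d) elements of order d, so the cyclic subgroups of order d number (#elements of order d)/φ(d).
Cyclic subgroups by order — order 1: 1; order 2: 17; order 4: 1; order 8: 1; order 16: 1.
Total: 21.

21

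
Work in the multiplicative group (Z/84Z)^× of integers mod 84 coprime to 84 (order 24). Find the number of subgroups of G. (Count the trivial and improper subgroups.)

32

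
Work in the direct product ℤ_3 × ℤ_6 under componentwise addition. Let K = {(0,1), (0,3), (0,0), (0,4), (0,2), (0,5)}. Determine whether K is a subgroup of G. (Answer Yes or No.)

|K| = 6 divides |G| = 18, consistent with Lagrange.
K contains the identity, every element's inverse is in K, and K is closed under +: it is a subgroup.
In fact K = ⟨(0,1)⟩.

Yes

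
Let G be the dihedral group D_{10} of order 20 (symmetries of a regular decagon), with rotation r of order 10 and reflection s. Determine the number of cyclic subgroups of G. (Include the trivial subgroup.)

Each element a generates a cyclic subgroup ⟨a⟩; distinct elements may generate the same one (a cyclic group of order d has φ(d) generators).
Cyclic subgroups by order — order 1: 1; order 2: 11; order 5: 1; order 10: 1.
Total: 14.

14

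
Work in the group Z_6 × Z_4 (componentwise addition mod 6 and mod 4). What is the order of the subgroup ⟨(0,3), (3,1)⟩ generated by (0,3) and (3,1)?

8

|⟨(0,3)⟩| = 4 and |⟨(3,1)⟩| = 4, so |H| is a multiple of lcm(4, 4) = 4 and divides |G| = 24.
Closing under the operation: H = {(0,0), (0,1), (0,2), (0,3), (3,0), (3,1), (3,2), (3,3)}, so |H| = 8.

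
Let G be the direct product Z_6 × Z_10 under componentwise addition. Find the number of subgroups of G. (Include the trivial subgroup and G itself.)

20

|G| = 60, so by Lagrange every subgroup order divides 60. Divisors: 1, 2, 3, 4, 5, 6, 10, 12, 15, 20, 30, 60.
Subgroups by order — order 1: 1; order 2: 3; order 3: 1; order 4: 1; order 5: 1; order 6: 3; order 10: 3; order 12: 1; order 15: 1; order 20: 1; order 30: 3; order 60: 1.
Total: 1 + 3 + 1 + 1 + 1 + 3 + 3 + 1 + 1 + 1 + 3 + 1 = 20.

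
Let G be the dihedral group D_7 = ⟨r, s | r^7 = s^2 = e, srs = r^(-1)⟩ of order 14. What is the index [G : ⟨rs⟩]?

7

|⟨rs⟩| = 2 and |G| = 14.
By Lagrange, [G : H] = |G|/|H| = 14/2 = 7.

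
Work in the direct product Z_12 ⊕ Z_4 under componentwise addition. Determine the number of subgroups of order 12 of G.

|G| = 48 and 12 | 48, so subgroups of order 12 are possible by Lagrange.
The subgroups of order 12 are: {(0,0), (0,1), (0,2), (0,3), (4,0), (4,1), (4,2), (4,3), (8,0), (8,1), (8,2), (8,3)}; {(0,0), (0,2), (2,0), (2,2), (4,0), (4,2), (6,0), (6,2), (8,0), (8,2), (10,0), (10,2)}; {(0,0), (0,2), (2,1), (2,3), (4,0), (4,2), (6,1), (6,3), (8,0), (8,2), (10,1), (10,3)}; {(0,0), (1,0), (2,0), (3,0), (4,0), (5,0), (6,0), (7,0), (8,0), (9,0), (10,0), (11,0)}; … (7 in all).
So G has 7 subgroups of order 12.

7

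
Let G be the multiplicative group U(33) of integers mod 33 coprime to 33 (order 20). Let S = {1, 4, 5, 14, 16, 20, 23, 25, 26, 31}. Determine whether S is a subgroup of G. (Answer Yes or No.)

|S| = 10 divides |G| = 20, consistent with Lagrange.
S contains the identity, every element's inverse is in S, and S is closed under ·: it is a subgroup.
In fact S = ⟨5⟩.

Yes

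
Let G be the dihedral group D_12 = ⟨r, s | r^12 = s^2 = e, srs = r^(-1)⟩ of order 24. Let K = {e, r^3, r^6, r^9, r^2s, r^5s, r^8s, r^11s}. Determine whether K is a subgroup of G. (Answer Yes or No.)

|K| = 8 divides |G| = 24, consistent with Lagrange.
K contains the identity, every element's inverse is in K, and K is closed under ·: it is a subgroup.

Yes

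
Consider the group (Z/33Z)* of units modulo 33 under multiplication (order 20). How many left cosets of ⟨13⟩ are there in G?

|⟨13⟩| = 10 and |G| = 20.
By Lagrange, [G : H] = |G|/|H| = 20/10 = 2.

2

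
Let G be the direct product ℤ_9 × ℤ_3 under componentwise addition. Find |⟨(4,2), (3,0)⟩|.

|⟨(4,2)⟩| = 9 and |⟨(3,0)⟩| = 3, so |H| is a multiple of lcm(9, 3) = 9 and divides |G| = 27.
Closing under the operation: H = {(0,0), (1,2), (2,1), (3,0), (4,2), (5,1), (6,0), (7,2), (8,1)}, so |H| = 9.

9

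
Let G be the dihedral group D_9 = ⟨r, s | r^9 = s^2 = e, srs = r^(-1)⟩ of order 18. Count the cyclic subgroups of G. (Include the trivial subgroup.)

Group the elements of G by the cyclic subgroup they generate; each cyclic subgroup of order d accounts for φ(d) elements.
Cyclic subgroups by order — order 1: 1; order 2: 9; order 3: 1; order 9: 1.
Total: 12.

12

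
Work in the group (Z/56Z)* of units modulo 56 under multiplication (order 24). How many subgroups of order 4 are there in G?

7

|G| = 24 and 4 | 24, so subgroups of order 4 are possible by Lagrange.
The subgroups of order 4 are: {1, 13, 15, 27}; {1, 13, 29, 41}; {1, 13, 43, 55}; {1, 15, 29, 43}; … (7 in all).
So G has 7 subgroups of order 4.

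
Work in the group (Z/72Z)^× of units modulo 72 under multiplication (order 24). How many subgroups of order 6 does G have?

|G| = 24 and 6 | 24, so subgroups of order 6 are possible by Lagrange.
The subgroups of order 6 are: {1, 11, 25, 35, 49, 59}; {1, 13, 25, 37, 49, 61}; {1, 17, 25, 41, 49, 65}; {1, 19, 25, 43, 49, 67}; … (7 in all).
So G has 7 subgroups of order 6.

7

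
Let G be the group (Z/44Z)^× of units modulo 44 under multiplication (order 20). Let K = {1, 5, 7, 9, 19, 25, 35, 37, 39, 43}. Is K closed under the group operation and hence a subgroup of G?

Yes

|K| = 10 divides |G| = 20, consistent with Lagrange.
K contains the identity, every element's inverse is in K, and K is closed under ·: it is a subgroup.
In fact K = ⟨35⟩.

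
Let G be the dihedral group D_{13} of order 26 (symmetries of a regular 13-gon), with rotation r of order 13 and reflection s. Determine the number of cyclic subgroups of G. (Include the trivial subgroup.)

15

Each element a generates a cyclic subgroup ⟨a⟩; distinct elements may generate the same one (a cyclic group of order d has φ(d) generators).
Cyclic subgroups by order — order 1: 1; order 2: 13; order 13: 1.
Total: 15.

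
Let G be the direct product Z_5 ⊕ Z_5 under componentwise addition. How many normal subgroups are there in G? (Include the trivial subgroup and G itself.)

G is abelian, so every subgroup is normal.
G has 8 subgroups in total, hence 8 normal subgroups.

8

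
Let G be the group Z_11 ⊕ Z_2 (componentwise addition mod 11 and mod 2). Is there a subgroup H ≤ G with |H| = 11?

Yes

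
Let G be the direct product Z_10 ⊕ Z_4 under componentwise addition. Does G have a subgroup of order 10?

Yes

10 | 40. A subgroup of order 10 is {(0,0), (0,2), (2,0), (2,2), (4,0), (4,2), (6,0), (6,2), (8,0), (8,2)}.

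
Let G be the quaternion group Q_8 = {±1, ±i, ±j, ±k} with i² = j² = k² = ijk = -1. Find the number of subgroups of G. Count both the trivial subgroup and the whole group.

6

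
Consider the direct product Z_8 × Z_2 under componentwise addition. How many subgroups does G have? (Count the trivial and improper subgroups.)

11

|G| = 16, so by Lagrange every subgroup order divides 16. Divisors: 1, 2, 4, 8, 16.
Subgroups by order — order 1: 1; order 2: 3; order 4: 3; order 8: 3; order 16: 1.
Total: 1 + 3 + 3 + 3 + 1 = 11.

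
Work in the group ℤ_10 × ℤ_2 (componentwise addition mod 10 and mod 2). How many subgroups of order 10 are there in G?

|G| = 20 and 10 | 20, so subgroups of order 10 are possible by Lagrange.
The subgroups of order 10 are: {(0,0), (0,1), (2,0), (2,1), (4,0), (4,1), (6,0), (6,1), (8,0), (8,1)}; {(0,0), (1,0), (2,0), (3,0), (4,0), (5,0), (6,0), (7,0), (8,0), (9,0)}; {(0,0), (1,1), (2,0), (3,1), (4,0), (5,1), (6,0), (7,1), (8,0), (9,1)}.
So G has 3 subgroups of order 10.

3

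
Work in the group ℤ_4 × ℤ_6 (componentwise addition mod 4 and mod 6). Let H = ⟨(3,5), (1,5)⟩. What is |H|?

|⟨(3,5)⟩| = 12 and |⟨(1,5)⟩| = 12, so |H| is a multiple of lcm(12, 12) = 12 and divides |G| = 24.
Closing under the operation: H = {(0,0), (0,2), (0,4), (1,1), (1,3), (1,5), (2,0), (2,2), (2,4), (3,1), (3,3), (3,5)}, so |H| = 12.

12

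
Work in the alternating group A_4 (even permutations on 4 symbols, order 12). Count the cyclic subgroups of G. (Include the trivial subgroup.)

Group the elements of G by the cyclic subgroup they generate; each cyclic subgroup of order d accounts for φ(d) elements.
Cyclic subgroups by order — order 1: 1; order 2: 3; order 3: 4.
Total: 8.

8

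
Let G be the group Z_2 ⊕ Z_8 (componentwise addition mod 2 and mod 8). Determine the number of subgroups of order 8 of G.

3

|G| = 16 and 8 | 16, so subgroups of order 8 are possible by Lagrange.
The subgroups of order 8 are: {(0,0), (0,1), (0,2), (0,3), (0,4), (0,5), (0,6), (0,7)}; {(0,0), (0,2), (0,4), (0,6), (1,0), (1,2), (1,4), (1,6)}; {(0,0), (0,2), (0,4), (0,6), (1,1), (1,3), (1,5), (1,7)}.
So G has 3 subgroups of order 8.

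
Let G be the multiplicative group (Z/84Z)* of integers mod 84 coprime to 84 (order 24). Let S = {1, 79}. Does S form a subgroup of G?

No

79 ∈ S but its inverse 67 ∉ S, so S is not a subgroup.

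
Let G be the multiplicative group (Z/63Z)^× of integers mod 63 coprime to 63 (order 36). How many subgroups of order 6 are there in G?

12

|G| = 36 and 6 | 36, so subgroups of order 6 are possible by Lagrange.
The subgroups of order 6 are: {1, 10, 19, 37, 46, 55}; {1, 8, 11, 23, 25, 58}; {1, 13, 22, 34, 43, 55}; {1, 2, 4, 8, 16, 32}; … (12 in all).
So G has 12 subgroups of order 6.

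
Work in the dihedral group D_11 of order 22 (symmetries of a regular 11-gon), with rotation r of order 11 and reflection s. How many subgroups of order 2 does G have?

11

|G| = 22 and 2 | 22, so subgroups of order 2 are possible by Lagrange.
The subgroups of order 2 are: {e, r^10s}; {e, r^2s}; {e, r^3s}; {e, r^4s}; … (11 in all).
So G has 11 subgroups of order 2.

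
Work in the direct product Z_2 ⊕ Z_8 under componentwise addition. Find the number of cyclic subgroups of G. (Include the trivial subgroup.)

8

Each element a generates a cyclic subgroup ⟨a⟩; distinct elements may generate the same one (a cyclic group of order d has φ(d) generators).
Cyclic subgroups by order — order 1: 1; order 2: 3; order 4: 2; order 8: 2.
Total: 8.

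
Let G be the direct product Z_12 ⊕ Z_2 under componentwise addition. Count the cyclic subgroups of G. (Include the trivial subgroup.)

Each element a generates a cyclic subgroup ⟨a⟩; distinct elements may generate the same one (a cyclic group of order d has φ(d) generators).
Cyclic subgroups by order — order 1: 1; order 2: 3; order 3: 1; order 4: 2; order 6: 3; order 12: 2.
Total: 12.

12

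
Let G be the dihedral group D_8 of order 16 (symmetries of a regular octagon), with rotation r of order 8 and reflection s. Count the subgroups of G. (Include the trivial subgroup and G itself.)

|G| = 16, so by Lagrange every subgroup order divides 16. Divisors: 1, 2, 4, 8, 16.
Subgroups by order — order 1: 1; order 2: 9; order 4: 5; order 8: 3; order 16: 1.
Total: 1 + 9 + 5 + 3 + 1 = 19.

19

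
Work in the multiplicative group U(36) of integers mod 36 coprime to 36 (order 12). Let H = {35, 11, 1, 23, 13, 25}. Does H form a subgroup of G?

|H| = 6 divides |G| = 12, consistent with Lagrange.
H contains the identity, every element's inverse is in H, and H is closed under ·: it is a subgroup.
In fact H = ⟨23⟩.

Yes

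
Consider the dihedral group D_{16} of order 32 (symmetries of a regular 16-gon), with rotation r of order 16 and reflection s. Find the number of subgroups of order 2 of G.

|G| = 32 and 2 | 32, so subgroups of order 2 are possible by Lagrange.
The subgroups of order 2 are: {e, r^10s}; {e, r^11s}; {e, r^12s}; {e, r^13s}; … (17 in all).
So G has 17 subgroups of order 2.

17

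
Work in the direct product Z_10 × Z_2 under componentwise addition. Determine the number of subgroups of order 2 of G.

|G| = 20 and 2 | 20, so subgroups of order 2 are possible by Lagrange.
The subgroups of order 2 are: {(0,0), (0,1)}; {(0,0), (5,0)}; {(0,0), (5,1)}.
So G has 3 subgroups of order 2.

3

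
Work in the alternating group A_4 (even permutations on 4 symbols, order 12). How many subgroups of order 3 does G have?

4

|G| = 12 and 3 | 12, so subgroups of order 3 are possible by Lagrange.
The subgroups of order 3 are: {e, (1 2 3), (1 3 2)}; {e, (1 2 4), (1 4 2)}; {e, (1 3 4), (1 4 3)}; {e, (2 3 4), (2 4 3)}.
So G has 4 subgroups of order 3.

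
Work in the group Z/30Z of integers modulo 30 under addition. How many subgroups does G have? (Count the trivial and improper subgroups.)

A cyclic group of order 30 has exactly one subgroup for each divisor of 30.
Divisors of 30: 1, 2, 3, 5, 6, 10, 15, 30.
So Z/30Z has 8 subgroups.

8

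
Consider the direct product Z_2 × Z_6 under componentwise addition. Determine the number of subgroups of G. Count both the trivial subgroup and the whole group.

|G| = 12, so by Lagrange every subgroup order divides 12. Divisors: 1, 2, 3, 4, 6, 12.
Subgroups by order — order 1: 1; order 2: 3; order 3: 1; order 4: 1; order 6: 3; order 12: 1.
Total: 1 + 3 + 1 + 1 + 3 + 1 = 10.

10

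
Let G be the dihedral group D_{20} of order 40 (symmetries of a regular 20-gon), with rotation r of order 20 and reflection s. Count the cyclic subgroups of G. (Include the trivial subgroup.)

26

Group the elements of G by the cyclic subgroup they generate; each cyclic subgroup of order d accounts for φ(d) elements.
Cyclic subgroups by order — order 1: 1; order 2: 21; order 4: 1; order 5: 1; order 10: 1; order 20: 1.
Total: 26.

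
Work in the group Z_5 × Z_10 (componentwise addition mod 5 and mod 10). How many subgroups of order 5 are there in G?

6

|G| = 50 and 5 | 50, so subgroups of order 5 are possible by Lagrange.
The subgroups of order 5 are: {(0,0), (0,2), (0,4), (0,6), (0,8)}; {(0,0), (1,0), (2,0), (3,0), (4,0)}; {(0,0), (1,2), (2,4), (3,6), (4,8)}; {(0,0), (1,4), (2,8), (3,2), (4,6)}; … (6 in all).
So G has 6 subgroups of order 5.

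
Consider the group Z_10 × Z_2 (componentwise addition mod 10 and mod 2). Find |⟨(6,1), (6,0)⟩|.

10

|⟨(6,1)⟩| = 10 and |⟨(6,0)⟩| = 5, so |H| is a multiple of lcm(10, 5) = 10 and divides |G| = 20.
Closing under the operation: H = {(0,0), (0,1), (2,0), (2,1), (4,0), (4,1), (6,0), (6,1), (8,0), (8,1)}, so |H| = 10.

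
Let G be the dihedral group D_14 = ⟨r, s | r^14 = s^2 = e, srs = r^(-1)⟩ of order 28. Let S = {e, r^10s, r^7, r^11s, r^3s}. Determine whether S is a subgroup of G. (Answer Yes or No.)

|S| = 5 does not divide |G| = 28, so by Lagrange S is not a subgroup.

No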